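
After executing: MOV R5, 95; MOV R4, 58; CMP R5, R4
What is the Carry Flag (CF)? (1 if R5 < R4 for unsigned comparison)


Register state trace:
  MOV R5, 95  → R5 = 95
  MOV R4, 58  → R4 = 58
  CMP R5, R4  → unsigned 95 - 58: no borrow
  95 >= 58, so CF = 0
CF = 0

0


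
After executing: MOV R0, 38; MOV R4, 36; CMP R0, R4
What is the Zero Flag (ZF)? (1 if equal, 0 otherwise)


Register state trace:
  MOV R0, 38  → R0 = 38
  MOV R4, 36  → R4 = 36
  CMP R0, R4  → computes 38 - 36 = 2
  Result is nonzero, so values are not equal
ZF = 0

0


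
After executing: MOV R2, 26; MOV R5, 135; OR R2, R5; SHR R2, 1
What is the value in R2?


Register state trace:
  MOV R2, 26  → R2 = 26 (0b00011010)
  MOV R5, 135  → R5 = 135 (0b10000111)
  OR R2, R5  → R2 = 26 OR 135 = 159 (0b10011111)
  SHR R2, 1  → R2 = 159 >> 1 = 79
Final: R2 = 79

79


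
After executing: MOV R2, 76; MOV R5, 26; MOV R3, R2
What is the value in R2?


Register state trace:
  MOV R2, 76  → R2 = 76
  MOV R5, 26  → R5 = 26
  MOV R3, R2  → R3 = 76
Final: R2 = 76

76


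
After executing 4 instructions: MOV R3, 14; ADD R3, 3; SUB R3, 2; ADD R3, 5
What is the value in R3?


Register state trace:
  MOV R3, 14  → R3 = 14
  ADD R3, 3  → R3 = 14 + 3 = 17
  SUB R3, 2  → R3 = 17 - 2 = 15
  ADD R3, 5  → R3 = 15 + 5 = 20
Final: R3 = 20

20


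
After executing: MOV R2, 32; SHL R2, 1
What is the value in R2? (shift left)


Register state trace:
  MOV R2, 32  → R2 = 32
  SHL R2, 1  → R2 = 32 << 1 = 32 * 2^1 = 64
Final: R2 = 64

64


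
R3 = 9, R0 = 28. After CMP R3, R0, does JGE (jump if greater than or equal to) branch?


Trace:
  R3 = 9, R0 = 28
  CMP R3, R0  → compares 9 vs 28
  JGE checks: is 9 greater than or equal to 28?
  9 < 28, so condition is false
Branch taken: No

No


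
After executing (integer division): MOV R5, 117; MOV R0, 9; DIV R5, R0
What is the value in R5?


Register state trace:
  MOV R5, 117  → R5 = 117
  MOV R0, 9  → R0 = 9
  DIV R5, R0  → R5 = 117 // 9 = 13
Final: R5 = 13

13


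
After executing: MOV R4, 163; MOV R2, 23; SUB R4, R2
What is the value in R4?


Register state trace:
  MOV R4, 163  → R4 = 163
  MOV R2, 23  → R2 = 23
  SUB R4, R2  → R4 = 163 - 23 = 140
Final: R4 = 140

140


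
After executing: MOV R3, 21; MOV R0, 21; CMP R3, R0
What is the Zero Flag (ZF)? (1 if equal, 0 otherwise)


Register state trace:
  MOV R3, 21  → R3 = 21
  MOV R0, 21  → R0 = 21
  CMP R3, R0  → computes 21 - 21 = 0
  Result is zero, so values are equal
ZF = 1

1


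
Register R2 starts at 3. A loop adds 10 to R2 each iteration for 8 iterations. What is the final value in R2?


Starting value: R2 = 3
  Iter 1: R2 = 3 + 10 = 13
  Iter 2: R2 = 13 + 10 = 23
  Iter 3: R2 = 23 + 10 = 33
  Iter 4: R2 = 33 + 10 = 43
  Iter 5: R2 = 43 + 10 = 53
  Iter 6: R2 = 53 + 10 = 63
  Iter 7: R2 = 63 + 10 = 73
  Iter 8: R2 = 73 + 10 = 83
Final: R2 = 83

83


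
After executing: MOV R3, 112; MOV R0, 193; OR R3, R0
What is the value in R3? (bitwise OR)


Register state trace:
  MOV R3, 112  → R3 = 112 (0b01110000)
  MOV R0, 193  → R0 = 193 (0b11000001)
  OR R3, R0   → R3 = 112 OR 193 = 241 (0b11110001)
Final: R3 = 241

241


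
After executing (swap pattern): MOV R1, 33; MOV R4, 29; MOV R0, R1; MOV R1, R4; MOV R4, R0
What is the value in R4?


Register state trace (swap pattern):
  MOV R1, 33  → R1 = 33
  MOV R4, 29  → R4 = 29
  MOV R0, R1  → R0 = 33  (save R1)
  MOV R1, R4  → R1 = 29  (R1 gets R4's value)
  MOV R4, R0  → R4 = 33  (R4 gets saved value)
Final: R4 = 33

33


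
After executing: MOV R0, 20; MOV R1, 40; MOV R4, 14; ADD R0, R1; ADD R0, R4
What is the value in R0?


Register state trace:
  MOV R0, 20  → R0 = 20
  MOV R1, 40  → R1 = 40
  MOV R4, 14  → R4 = 14
  ADD R0, R1  → R0 = 20 + 40 = 60
  ADD R0, R4  → R0 = 60 + 14 = 74
Final: R0 = 74

74


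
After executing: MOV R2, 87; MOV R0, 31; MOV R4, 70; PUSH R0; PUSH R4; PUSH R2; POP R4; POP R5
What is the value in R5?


Stack trace (top is rightmost):
  MOV R2, 87  → R2 = 87
  MOV R0, 31  → R0 = 31
  MOV R4, 70  → R4 = 70
  PUSH R0  → stack: [31]
  PUSH R4  → stack: [31, 70]
  PUSH R2  → stack: [31, 70, 87]
  POP R4  → R4 = 87, stack: [31, 70]
  POP R5  → R5 = 70, stack: [31]
Final: R5 = 70

70


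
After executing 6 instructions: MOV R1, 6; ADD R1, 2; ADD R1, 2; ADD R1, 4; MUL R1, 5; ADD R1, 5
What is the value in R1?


Register state trace:
  MOV R1, 6  → R1 = 6
  ADD R1, 2  → R1 = 6 + 2 = 8
  ADD R1, 2  → R1 = 8 + 2 = 10
  ADD R1, 4  → R1 = 10 + 4 = 14
  MUL R1, 5  → R1 = 14 * 5 = 70
  ADD R1, 5  → R1 = 70 + 5 = 75
Final: R1 = 75

75


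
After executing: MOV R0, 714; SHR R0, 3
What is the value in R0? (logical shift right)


Register state trace:
  MOV R0, 714  → R0 = 714
  SHR R0, 3  → R0 = 714 >> 3 = 714 // 2^3 = 89
Final: R0 = 89

89


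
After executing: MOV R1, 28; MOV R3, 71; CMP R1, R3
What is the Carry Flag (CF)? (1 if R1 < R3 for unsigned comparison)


Register state trace:
  MOV R1, 28  → R1 = 28
  MOV R3, 71  → R3 = 71
  CMP R1, R3  → unsigned 28 - 71: borrow occurs
  28 < 71, so CF = 1
CF = 1

1


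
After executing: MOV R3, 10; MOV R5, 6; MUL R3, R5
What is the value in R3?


Register state trace:
  MOV R3, 10  → R3 = 10
  MOV R5, 6  → R5 = 6
  MUL R3, R5  → R3 = 10 * 6 = 60
Final: R3 = 60

60


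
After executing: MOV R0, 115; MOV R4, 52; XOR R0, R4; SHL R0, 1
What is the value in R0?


Register state trace:
  MOV R0, 115  → R0 = 115 (0b01110011)
  MOV R4, 52  → R4 = 52 (0b00110100)
  XOR R0, R4  → R0 = 115 XOR 52 = 71 (0b01000111)
  SHL R0, 1  → R0 = 71 << 1 = 142
Final: R0 = 142

142


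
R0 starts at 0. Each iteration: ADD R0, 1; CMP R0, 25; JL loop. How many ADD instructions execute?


Loop trace (R0 starts at 0, target 25, step 1):
  ADD #1: R0 = 0 + 1 = 1  → 1 < 25, loop
  ADD #2: R0 = 1 + 1 = 2  → 2 < 25, loop
  ADD #3: R0 = 2 + 1 = 3  → 3 < 25, loop
  ADD #4: R0 = 3 + 1 = 4  → 4 < 25, loop
  ADD #5: R0 = 4 + 1 = 5  → 5 < 25, loop
  ADD #6: R0 = 5 + 1 = 6  → 6 < 25, loop
  ADD #7: R0 = 6 + 1 = 7  → 7 < 25, loop
  ADD #8: R0 = 7 + 1 = 8  → 8 < 25, loop
  ADD #9: R0 = 8 + 1 = 9  → 9 < 25, loop
  ADD #10: R0 = 9 + 1 = 10  → 10 < 25, loop
  ADD #11: R0 = 10 + 1 = 11  → 11 < 25, loop
  ADD #12: R0 = 11 + 1 = 12  → 12 < 25, loop
  ADD #13: R0 = 12 + 1 = 13  → 13 < 25, loop
  ADD #14: R0 = 13 + 1 = 14  → 14 < 25, loop
  ADD #15: R0 = 14 + 1 = 15  → 15 < 25, loop
  ADD #16: R0 = 15 + 1 = 16  → 16 < 25, loop
  ADD #17: R0 = 16 + 1 = 17  → 17 < 25, loop
  ADD #18: R0 = 17 + 1 = 18  → 18 < 25, loop
  ADD #19: R0 = 18 + 1 = 19  → 19 < 25, loop
  ADD #20: R0 = 19 + 1 = 20  → 20 < 25, loop
  ADD #21: R0 = 20 + 1 = 21  → 21 < 25, loop
  ADD #22: R0 = 21 + 1 = 22  → 22 < 25, loop
  ADD #23: R0 = 22 + 1 = 23  → 23 < 25, loop
  ADD #24: R0 = 23 + 1 = 24  → 24 < 25, loop
  ADD #25: R0 = 24 + 1 = 25  → 25 >= 25, exit
Total ADD instructions: 25

25


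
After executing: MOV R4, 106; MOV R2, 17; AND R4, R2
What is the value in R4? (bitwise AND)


Register state trace:
  MOV R4, 106  → R4 = 106 (0b01101010)
  MOV R2, 17  → R2 = 17 (0b00010001)
  AND R4, R2  → R4 = 106 AND 17 = 0 (0b00000000)
Final: R4 = 0

0


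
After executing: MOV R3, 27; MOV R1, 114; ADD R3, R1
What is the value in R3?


Register state trace:
  MOV R3, 27  → R3 = 27
  MOV R1, 114  → R1 = 114
  ADD R3, R1  → R3 = 27 + 114 = 141
Final: R3 = 141

141


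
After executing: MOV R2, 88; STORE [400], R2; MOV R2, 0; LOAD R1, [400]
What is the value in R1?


Register and memory trace:
  MOV R2, 88  → R2 = 88
  STORE [400], R2  → mem[400] = 88
  MOV R2, 0  → R2 = 0
  LOAD R1, [400]  → R1 = mem[400] = 88
Final: R1 = 88

88


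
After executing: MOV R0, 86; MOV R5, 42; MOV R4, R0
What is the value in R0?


Register state trace:
  MOV R0, 86  → R0 = 86
  MOV R5, 42  → R5 = 42
  MOV R4, R0  → R4 = 86
Final: R0 = 86

86


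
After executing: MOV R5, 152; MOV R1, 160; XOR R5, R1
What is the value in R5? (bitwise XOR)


Register state trace:
  MOV R5, 152  → R5 = 152 (0b10011000)
  MOV R1, 160  → R1 = 160 (0b10100000)
  XOR R5, R1  → R5 = 152 XOR 160 = 56 (0b00111000)
Final: R5 = 56

56


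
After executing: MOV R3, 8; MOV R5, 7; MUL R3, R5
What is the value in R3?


Register state trace:
  MOV R3, 8  → R3 = 8
  MOV R5, 7  → R5 = 7
  MUL R3, R5  → R3 = 8 * 7 = 56
Final: R3 = 56

56


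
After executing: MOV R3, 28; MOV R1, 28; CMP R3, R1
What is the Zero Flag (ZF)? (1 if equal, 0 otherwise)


Register state trace:
  MOV R3, 28  → R3 = 28
  MOV R1, 28  → R1 = 28
  CMP R3, R1  → computes 28 - 28 = 0
  Result is zero, so values are equal
ZF = 1

1


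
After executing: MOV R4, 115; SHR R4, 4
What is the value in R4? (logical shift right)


Register state trace:
  MOV R4, 115  → R4 = 115
  SHR R4, 4  → R4 = 115 >> 4 = 115 // 2^4 = 7
Final: R4 = 7

7


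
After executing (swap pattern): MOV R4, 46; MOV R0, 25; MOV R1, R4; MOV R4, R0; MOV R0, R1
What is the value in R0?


Register state trace (swap pattern):
  MOV R4, 46  → R4 = 46
  MOV R0, 25  → R0 = 25
  MOV R1, R4  → R1 = 46  (save R4)
  MOV R4, R0  → R4 = 25  (R4 gets R0's value)
  MOV R0, R1  → R0 = 46  (R0 gets saved value)
Final: R0 = 46

46


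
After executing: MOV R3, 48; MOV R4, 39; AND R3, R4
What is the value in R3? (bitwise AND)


Register state trace:
  MOV R3, 48  → R3 = 48 (0b00110000)
  MOV R4, 39  → R4 = 39 (0b00100111)
  AND R3, R4  → R3 = 48 AND 39 = 32 (0b00100000)
Final: R3 = 32

32


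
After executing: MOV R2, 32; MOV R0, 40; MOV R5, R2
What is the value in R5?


Register state trace:
  MOV R2, 32  → R2 = 32
  MOV R0, 40  → R0 = 40
  MOV R5, R2  → R5 = 32
Final: R5 = 32

32


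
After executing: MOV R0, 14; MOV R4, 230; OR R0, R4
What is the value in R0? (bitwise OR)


Register state trace:
  MOV R0, 14  → R0 = 14 (0b00001110)
  MOV R4, 230  → R4 = 230 (0b11100110)
  OR R0, R4   → R0 = 14 OR 230 = 238 (0b11101110)
Final: R0 = 238

238


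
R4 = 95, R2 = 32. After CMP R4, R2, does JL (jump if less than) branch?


Trace:
  R4 = 95, R2 = 32
  CMP R4, R2  → compares 95 vs 32
  JL checks: is 95 less than 32?
  95 > 32, so condition is false
Branch taken: No

No


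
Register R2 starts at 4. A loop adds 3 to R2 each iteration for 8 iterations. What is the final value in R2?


Starting value: R2 = 4
  Iter 1: R2 = 4 + 3 = 7
  Iter 2: R2 = 7 + 3 = 10
  Iter 3: R2 = 10 + 3 = 13
  Iter 4: R2 = 13 + 3 = 16
  Iter 5: R2 = 16 + 3 = 19
  Iter 6: R2 = 19 + 3 = 22
  Iter 7: R2 = 22 + 3 = 25
  Iter 8: R2 = 25 + 3 = 28
Final: R2 = 28

28


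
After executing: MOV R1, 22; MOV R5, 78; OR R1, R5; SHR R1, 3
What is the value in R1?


Register state trace:
  MOV R1, 22  → R1 = 22 (0b00010110)
  MOV R5, 78  → R5 = 78 (0b01001110)
  OR R1, R5  → R1 = 22 OR 78 = 94 (0b01011110)
  SHR R1, 3  → R1 = 94 >> 3 = 11
Final: R1 = 11

11


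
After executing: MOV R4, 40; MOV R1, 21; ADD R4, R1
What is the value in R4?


Register state trace:
  MOV R4, 40  → R4 = 40
  MOV R1, 21  → R1 = 21
  ADD R4, R1  → R4 = 40 + 21 = 61
Final: R4 = 61

61


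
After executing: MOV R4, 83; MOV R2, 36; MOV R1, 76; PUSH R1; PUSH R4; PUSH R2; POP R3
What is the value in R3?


Stack trace (top is rightmost):
  MOV R4, 83  → R4 = 83
  MOV R2, 36  → R2 = 36
  MOV R1, 76  → R1 = 76
  PUSH R1  → stack: [76]
  PUSH R4  → stack: [76, 83]
  PUSH R2  → stack: [76, 83, 36]
  POP R3  → R3 = 36, stack: [76, 83]
Final: R3 = 36

36


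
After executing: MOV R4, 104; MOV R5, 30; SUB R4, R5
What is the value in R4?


Register state trace:
  MOV R4, 104  → R4 = 104
  MOV R5, 30  → R5 = 30
  SUB R4, R5  → R4 = 104 - 30 = 74
Final: R4 = 74

74


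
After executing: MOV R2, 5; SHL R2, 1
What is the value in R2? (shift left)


Register state trace:
  MOV R2, 5  → R2 = 5
  SHL R2, 1  → R2 = 5 << 1 = 5 * 2^1 = 10
Final: R2 = 10

10


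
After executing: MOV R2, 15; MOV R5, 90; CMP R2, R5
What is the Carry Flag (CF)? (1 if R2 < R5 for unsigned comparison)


Register state trace:
  MOV R2, 15  → R2 = 15
  MOV R5, 90  → R5 = 90
  CMP R2, R5  → unsigned 15 - 90: borrow occurs
  15 < 90, so CF = 1
CF = 1

1


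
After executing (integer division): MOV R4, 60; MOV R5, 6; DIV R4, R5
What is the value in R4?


Register state trace:
  MOV R4, 60  → R4 = 60
  MOV R5, 6  → R5 = 6
  DIV R4, R5  → R4 = 60 // 6 = 10
Final: R4 = 10

10


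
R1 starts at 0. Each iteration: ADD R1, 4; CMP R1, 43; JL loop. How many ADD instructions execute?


Loop trace (R1 starts at 0, target 43, step 4):
  ADD #1: R1 = 0 + 4 = 4  → 4 < 43, loop
  ADD #2: R1 = 4 + 4 = 8  → 8 < 43, loop
  ADD #3: R1 = 8 + 4 = 12  → 12 < 43, loop
  ADD #4: R1 = 12 + 4 = 16  → 16 < 43, loop
  ADD #5: R1 = 16 + 4 = 20  → 20 < 43, loop
  ADD #6: R1 = 20 + 4 = 24  → 24 < 43, loop
  ADD #7: R1 = 24 + 4 = 28  → 28 < 43, loop
  ADD #8: R1 = 28 + 4 = 32  → 32 < 43, loop
  ADD #9: R1 = 32 + 4 = 36  → 36 < 43, loop
  ADD #10: R1 = 36 + 4 = 40  → 40 < 43, loop
  ADD #11: R1 = 40 + 4 = 44  → 44 >= 43, exit
Total ADD instructions: 11

11


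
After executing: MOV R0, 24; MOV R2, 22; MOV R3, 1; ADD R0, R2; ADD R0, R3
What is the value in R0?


Register state trace:
  MOV R0, 24  → R0 = 24
  MOV R2, 22  → R2 = 22
  MOV R3, 1  → R3 = 1
  ADD R0, R2  → R0 = 24 + 22 = 46
  ADD R0, R3  → R0 = 46 + 1 = 47
Final: R0 = 47

47


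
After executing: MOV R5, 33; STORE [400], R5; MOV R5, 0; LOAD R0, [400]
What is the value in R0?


Register and memory trace:
  MOV R5, 33  → R5 = 33
  STORE [400], R5  → mem[400] = 33
  MOV R5, 0  → R5 = 0
  LOAD R0, [400]  → R0 = mem[400] = 33
Final: R0 = 33

33


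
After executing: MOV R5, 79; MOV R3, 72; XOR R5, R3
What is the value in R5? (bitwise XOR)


Register state trace:
  MOV R5, 79  → R5 = 79 (0b01001111)
  MOV R3, 72  → R3 = 72 (0b01001000)
  XOR R5, R3  → R5 = 79 XOR 72 = 7 (0b00000111)
Final: R5 = 7

7


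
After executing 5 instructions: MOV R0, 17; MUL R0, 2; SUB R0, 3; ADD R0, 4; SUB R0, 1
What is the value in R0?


Register state trace:
  MOV R0, 17  → R0 = 17
  MUL R0, 2  → R0 = 17 * 2 = 34
  SUB R0, 3  → R0 = 34 - 3 = 31
  ADD R0, 4  → R0 = 31 + 4 = 35
  SUB R0, 1  → R0 = 35 - 1 = 34
Final: R0 = 34

34


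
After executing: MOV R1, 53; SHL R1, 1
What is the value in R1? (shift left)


Register state trace:
  MOV R1, 53  → R1 = 53
  SHL R1, 1  → R1 = 53 << 1 = 53 * 2^1 = 106
Final: R1 = 106

106


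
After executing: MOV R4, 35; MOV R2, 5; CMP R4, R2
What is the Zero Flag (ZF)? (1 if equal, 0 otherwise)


Register state trace:
  MOV R4, 35  → R4 = 35
  MOV R2, 5  → R2 = 5
  CMP R4, R2  → computes 35 - 5 = 30
  Result is nonzero, so values are not equal
ZF = 0

0


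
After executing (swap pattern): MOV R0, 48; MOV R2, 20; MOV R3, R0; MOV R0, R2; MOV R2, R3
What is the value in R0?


Register state trace (swap pattern):
  MOV R0, 48  → R0 = 48
  MOV R2, 20  → R2 = 20
  MOV R3, R0  → R3 = 48  (save R0)
  MOV R0, R2  → R0 = 20  (R0 gets R2's value)
  MOV R2, R3  → R2 = 48  (R2 gets saved value)
Final: R0 = 20

20


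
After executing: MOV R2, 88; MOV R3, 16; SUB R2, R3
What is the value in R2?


Register state trace:
  MOV R2, 88  → R2 = 88
  MOV R3, 16  → R3 = 16
  SUB R2, R3  → R2 = 88 - 16 = 72
Final: R2 = 72

72


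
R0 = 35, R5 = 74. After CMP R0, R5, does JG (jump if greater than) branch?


Trace:
  R0 = 35, R5 = 74
  CMP R0, R5  → compares 35 vs 74
  JG checks: is 35 greater than 74?
  35 < 74, so condition is false
Branch taken: No

No


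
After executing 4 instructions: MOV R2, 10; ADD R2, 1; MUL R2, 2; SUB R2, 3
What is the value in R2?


Register state trace:
  MOV R2, 10  → R2 = 10
  ADD R2, 1  → R2 = 10 + 1 = 11
  MUL R2, 2  → R2 = 11 * 2 = 22
  SUB R2, 3  → R2 = 22 - 3 = 19
Final: R2 = 19

19


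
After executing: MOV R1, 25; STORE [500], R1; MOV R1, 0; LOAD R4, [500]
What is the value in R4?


Register and memory trace:
  MOV R1, 25  → R1 = 25
  STORE [500], R1  → mem[500] = 25
  MOV R1, 0  → R1 = 0
  LOAD R4, [500]  → R4 = mem[500] = 25
Final: R4 = 25

25


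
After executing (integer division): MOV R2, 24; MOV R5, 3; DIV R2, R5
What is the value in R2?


Register state trace:
  MOV R2, 24  → R2 = 24
  MOV R5, 3  → R5 = 3
  DIV R2, R5  → R2 = 24 // 3 = 8
Final: R2 = 8

8


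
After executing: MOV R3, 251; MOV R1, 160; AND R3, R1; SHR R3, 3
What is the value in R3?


Register state trace:
  MOV R3, 251  → R3 = 251 (0b11111011)
  MOV R1, 160  → R1 = 160 (0b10100000)
  AND R3, R1  → R3 = 251 AND 160 = 160 (0b10100000)
  SHR R3, 3  → R3 = 160 >> 3 = 20
Final: R3 = 20

20


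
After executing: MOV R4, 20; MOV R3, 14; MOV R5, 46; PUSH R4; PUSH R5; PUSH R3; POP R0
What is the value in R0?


Stack trace (top is rightmost):
  MOV R4, 20  → R4 = 20
  MOV R3, 14  → R3 = 14
  MOV R5, 46  → R5 = 46
  PUSH R4  → stack: [20]
  PUSH R5  → stack: [20, 46]
  PUSH R3  → stack: [20, 46, 14]
  POP R0  → R0 = 14, stack: [20, 46]
Final: R0 = 14

14


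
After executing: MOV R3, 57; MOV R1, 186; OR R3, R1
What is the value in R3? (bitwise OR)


Register state trace:
  MOV R3, 57  → R3 = 57 (0b00111001)
  MOV R1, 186  → R1 = 186 (0b10111010)
  OR R3, R1   → R3 = 57 OR 186 = 187 (0b10111011)
Final: R3 = 187

187


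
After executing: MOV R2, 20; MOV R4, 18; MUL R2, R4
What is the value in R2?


Register state trace:
  MOV R2, 20  → R2 = 20
  MOV R4, 18  → R4 = 18
  MUL R2, R4  → R2 = 20 * 18 = 360
Final: R2 = 360

360


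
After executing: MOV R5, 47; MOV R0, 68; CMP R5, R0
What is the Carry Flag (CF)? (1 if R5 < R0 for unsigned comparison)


Register state trace:
  MOV R5, 47  → R5 = 47
  MOV R0, 68  → R0 = 68
  CMP R5, R0  → unsigned 47 - 68: borrow occurs
  47 < 68, so CF = 1
CF = 1

1


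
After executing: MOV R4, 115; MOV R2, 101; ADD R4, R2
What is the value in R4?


Register state trace:
  MOV R4, 115  → R4 = 115
  MOV R2, 101  → R2 = 101
  ADD R4, R2  → R4 = 115 + 101 = 216
Final: R4 = 216

216


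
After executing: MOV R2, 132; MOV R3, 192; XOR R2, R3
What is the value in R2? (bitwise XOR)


Register state trace:
  MOV R2, 132  → R2 = 132 (0b10000100)
  MOV R3, 192  → R3 = 192 (0b11000000)
  XOR R2, R3  → R2 = 132 XOR 192 = 68 (0b01000100)
Final: R2 = 68

68


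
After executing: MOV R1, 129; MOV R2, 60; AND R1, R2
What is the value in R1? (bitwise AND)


Register state trace:
  MOV R1, 129  → R1 = 129 (0b10000001)
  MOV R2, 60  → R2 = 60 (0b00111100)
  AND R1, R2  → R1 = 129 AND 60 = 0 (0b00000000)
Final: R1 = 0

0


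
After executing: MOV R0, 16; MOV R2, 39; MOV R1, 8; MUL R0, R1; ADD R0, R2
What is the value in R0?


Register state trace:
  MOV R0, 16  → R0 = 16
  MOV R2, 39  → R2 = 39
  MOV R1, 8  → R1 = 8
  MUL R0, R1  → R0 = 16 * 8 = 128
  ADD R0, R2  → R0 = 128 + 39 = 167
Final: R0 = 167

167


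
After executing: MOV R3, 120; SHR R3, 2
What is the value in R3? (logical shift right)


Register state trace:
  MOV R3, 120  → R3 = 120
  SHR R3, 2  → R3 = 120 >> 2 = 120 // 2^2 = 30
Final: R3 = 30

30


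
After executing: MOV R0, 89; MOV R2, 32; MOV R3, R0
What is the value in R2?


Register state trace:
  MOV R0, 89  → R0 = 89
  MOV R2, 32  → R2 = 32
  MOV R3, R0  → R3 = 89
Final: R2 = 32

32


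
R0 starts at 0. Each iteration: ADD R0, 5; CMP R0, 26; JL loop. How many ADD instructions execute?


Loop trace (R0 starts at 0, target 26, step 5):
  ADD #1: R0 = 0 + 5 = 5  → 5 < 26, loop
  ADD #2: R0 = 5 + 5 = 10  → 10 < 26, loop
  ADD #3: R0 = 10 + 5 = 15  → 15 < 26, loop
  ADD #4: R0 = 15 + 5 = 20  → 20 < 26, loop
  ADD #5: R0 = 20 + 5 = 25  → 25 < 26, loop
  ADD #6: R0 = 25 + 5 = 30  → 30 >= 26, exit
Total ADD instructions: 6

6


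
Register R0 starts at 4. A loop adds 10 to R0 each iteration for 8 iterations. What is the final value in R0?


Starting value: R0 = 4
  Iter 1: R0 = 4 + 10 = 14
  Iter 2: R0 = 14 + 10 = 24
  Iter 3: R0 = 24 + 10 = 34
  Iter 4: R0 = 34 + 10 = 44
  Iter 5: R0 = 44 + 10 = 54
  Iter 6: R0 = 54 + 10 = 64
  Iter 7: R0 = 64 + 10 = 74
  Iter 8: R0 = 74 + 10 = 84
Final: R0 = 84

84


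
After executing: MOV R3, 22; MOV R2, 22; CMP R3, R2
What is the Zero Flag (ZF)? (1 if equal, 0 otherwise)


Register state trace:
  MOV R3, 22  → R3 = 22
  MOV R2, 22  → R2 = 22
  CMP R3, R2  → computes 22 - 22 = 0
  Result is zero, so values are equal
ZF = 1

1


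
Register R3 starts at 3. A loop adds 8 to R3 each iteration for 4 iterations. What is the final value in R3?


Starting value: R3 = 3
  Iter 1: R3 = 3 + 8 = 11
  Iter 2: R3 = 11 + 8 = 19
  Iter 3: R3 = 19 + 8 = 27
  Iter 4: R3 = 27 + 8 = 35
Final: R3 = 35

35


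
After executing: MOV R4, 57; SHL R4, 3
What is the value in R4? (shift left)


Register state trace:
  MOV R4, 57  → R4 = 57
  SHL R4, 3  → R4 = 57 << 3 = 57 * 2^3 = 456
Final: R4 = 456

456


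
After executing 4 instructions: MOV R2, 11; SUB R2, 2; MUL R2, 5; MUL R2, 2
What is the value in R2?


Register state trace:
  MOV R2, 11  → R2 = 11
  SUB R2, 2  → R2 = 11 - 2 = 9
  MUL R2, 5  → R2 = 9 * 5 = 45
  MUL R2, 2  → R2 = 45 * 2 = 90
Final: R2 = 90

90


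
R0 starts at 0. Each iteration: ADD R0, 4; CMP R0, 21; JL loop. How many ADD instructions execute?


Loop trace (R0 starts at 0, target 21, step 4):
  ADD #1: R0 = 0 + 4 = 4  → 4 < 21, loop
  ADD #2: R0 = 4 + 4 = 8  → 8 < 21, loop
  ADD #3: R0 = 8 + 4 = 12  → 12 < 21, loop
  ADD #4: R0 = 12 + 4 = 16  → 16 < 21, loop
  ADD #5: R0 = 16 + 4 = 20  → 20 < 21, loop
  ADD #6: R0 = 20 + 4 = 24  → 24 >= 21, exit
Total ADD instructions: 6

6


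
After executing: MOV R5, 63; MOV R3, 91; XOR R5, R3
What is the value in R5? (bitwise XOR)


Register state trace:
  MOV R5, 63  → R5 = 63 (0b00111111)
  MOV R3, 91  → R3 = 91 (0b01011011)
  XOR R5, R3  → R5 = 63 XOR 91 = 100 (0b01100100)
Final: R5 = 100

100


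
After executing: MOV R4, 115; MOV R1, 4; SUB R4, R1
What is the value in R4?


Register state trace:
  MOV R4, 115  → R4 = 115
  MOV R1, 4  → R1 = 4
  SUB R4, R1  → R4 = 115 - 4 = 111
Final: R4 = 111

111


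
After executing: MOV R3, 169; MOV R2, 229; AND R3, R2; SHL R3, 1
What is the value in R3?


Register state trace:
  MOV R3, 169  → R3 = 169 (0b10101001)
  MOV R2, 229  → R2 = 229 (0b11100101)
  AND R3, R2  → R3 = 169 AND 229 = 161 (0b10100001)
  SHL R3, 1  → R3 = 161 << 1 = 322
Final: R3 = 322

322


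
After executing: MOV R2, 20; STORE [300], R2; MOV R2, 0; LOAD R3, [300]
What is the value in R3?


Register and memory trace:
  MOV R2, 20  → R2 = 20
  STORE [300], R2  → mem[300] = 20
  MOV R2, 0  → R2 = 0
  LOAD R3, [300]  → R3 = mem[300] = 20
Final: R3 = 20

20


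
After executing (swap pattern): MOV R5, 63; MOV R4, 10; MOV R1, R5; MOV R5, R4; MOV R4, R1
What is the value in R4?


Register state trace (swap pattern):
  MOV R5, 63  → R5 = 63
  MOV R4, 10  → R4 = 10
  MOV R1, R5  → R1 = 63  (save R5)
  MOV R5, R4  → R5 = 10  (R5 gets R4's value)
  MOV R4, R1  → R4 = 63  (R4 gets saved value)
Final: R4 = 63

63


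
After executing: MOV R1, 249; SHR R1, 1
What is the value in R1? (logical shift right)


Register state trace:
  MOV R1, 249  → R1 = 249
  SHR R1, 1  → R1 = 249 >> 1 = 249 // 2^1 = 124
Final: R1 = 124

124


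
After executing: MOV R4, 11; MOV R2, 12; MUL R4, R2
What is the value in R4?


Register state trace:
  MOV R4, 11  → R4 = 11
  MOV R2, 12  → R2 = 12
  MUL R4, R2  → R4 = 11 * 12 = 132
Final: R4 = 132

132


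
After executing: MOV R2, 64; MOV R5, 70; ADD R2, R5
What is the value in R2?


Register state trace:
  MOV R2, 64  → R2 = 64
  MOV R5, 70  → R5 = 70
  ADD R2, R5  → R2 = 64 + 70 = 134
Final: R2 = 134

134


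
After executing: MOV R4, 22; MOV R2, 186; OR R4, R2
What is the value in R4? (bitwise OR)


Register state trace:
  MOV R4, 22  → R4 = 22 (0b00010110)
  MOV R2, 186  → R2 = 186 (0b10111010)
  OR R4, R2   → R4 = 22 OR 186 = 190 (0b10111110)
Final: R4 = 190

190


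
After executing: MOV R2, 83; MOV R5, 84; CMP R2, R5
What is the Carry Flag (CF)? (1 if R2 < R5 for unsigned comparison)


Register state trace:
  MOV R2, 83  → R2 = 83
  MOV R5, 84  → R5 = 84
  CMP R2, R5  → unsigned 83 - 84: borrow occurs
  83 < 84, so CF = 1
CF = 1

1


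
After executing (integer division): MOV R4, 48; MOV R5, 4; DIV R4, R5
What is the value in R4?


Register state trace:
  MOV R4, 48  → R4 = 48
  MOV R5, 4  → R5 = 4
  DIV R4, R5  → R4 = 48 // 4 = 12
Final: R4 = 12

12


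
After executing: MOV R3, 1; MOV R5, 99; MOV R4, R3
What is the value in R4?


Register state trace:
  MOV R3, 1  → R3 = 1
  MOV R5, 99  → R5 = 99
  MOV R4, R3  → R4 = 1
Final: R4 = 1

1


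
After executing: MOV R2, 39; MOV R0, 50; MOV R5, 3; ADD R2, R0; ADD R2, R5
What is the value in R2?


Register state trace:
  MOV R2, 39  → R2 = 39
  MOV R0, 50  → R0 = 50
  MOV R5, 3  → R5 = 3
  ADD R2, R0  → R2 = 39 + 50 = 89
  ADD R2, R5  → R2 = 89 + 3 = 92
Final: R2 = 92

92


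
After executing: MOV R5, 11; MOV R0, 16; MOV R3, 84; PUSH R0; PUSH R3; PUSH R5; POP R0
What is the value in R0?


Stack trace (top is rightmost):
  MOV R5, 11  → R5 = 11
  MOV R0, 16  → R0 = 16
  MOV R3, 84  → R3 = 84
  PUSH R0  → stack: [16]
  PUSH R3  → stack: [16, 84]
  PUSH R5  → stack: [16, 84, 11]
  POP R0  → R0 = 11, stack: [16, 84]
Final: R0 = 11

11


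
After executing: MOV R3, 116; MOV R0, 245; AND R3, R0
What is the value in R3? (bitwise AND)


Register state trace:
  MOV R3, 116  → R3 = 116 (0b01110100)
  MOV R0, 245  → R0 = 245 (0b11110101)
  AND R3, R0  → R3 = 116 AND 245 = 116 (0b01110100)
Final: R3 = 116

116


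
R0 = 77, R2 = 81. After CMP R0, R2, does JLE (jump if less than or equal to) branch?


Trace:
  R0 = 77, R2 = 81
  CMP R0, R2  → compares 77 vs 81
  JLE checks: is 77 less than or equal to 81?
  77 < 81, so condition is true
Branch taken: Yes

Yes


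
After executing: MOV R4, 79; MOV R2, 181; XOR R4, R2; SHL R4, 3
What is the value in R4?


Register state trace:
  MOV R4, 79  → R4 = 79 (0b01001111)
  MOV R2, 181  → R2 = 181 (0b10110101)
  XOR R4, R2  → R4 = 79 XOR 181 = 250 (0b11111010)
  SHL R4, 3  → R4 = 250 << 3 = 2000
Final: R4 = 2000

2000


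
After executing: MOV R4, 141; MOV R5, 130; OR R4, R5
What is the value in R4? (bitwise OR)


Register state trace:
  MOV R4, 141  → R4 = 141 (0b10001101)
  MOV R5, 130  → R5 = 130 (0b10000010)
  OR R4, R5   → R4 = 141 OR 130 = 143 (0b10001111)
Final: R4 = 143

143


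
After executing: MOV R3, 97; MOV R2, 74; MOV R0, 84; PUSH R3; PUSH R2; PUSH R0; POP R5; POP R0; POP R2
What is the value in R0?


Stack trace (top is rightmost):
  MOV R3, 97  → R3 = 97
  MOV R2, 74  → R2 = 74
  MOV R0, 84  → R0 = 84
  PUSH R3  → stack: [97]
  PUSH R2  → stack: [97, 74]
  PUSH R0  → stack: [97, 74, 84]
  POP R5  → R5 = 84, stack: [97, 74]
  POP R0  → R0 = 74, stack: [97]
  POP R2  → R2 = 97, stack: []
Final: R0 = 74

74


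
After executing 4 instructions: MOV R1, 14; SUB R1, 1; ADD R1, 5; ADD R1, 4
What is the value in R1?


Register state trace:
  MOV R1, 14  → R1 = 14
  SUB R1, 1  → R1 = 14 - 1 = 13
  ADD R1, 5  → R1 = 13 + 5 = 18
  ADD R1, 4  → R1 = 18 + 4 = 22
Final: R1 = 22

22


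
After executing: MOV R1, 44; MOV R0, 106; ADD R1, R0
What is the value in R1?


Register state trace:
  MOV R1, 44  → R1 = 44
  MOV R0, 106  → R0 = 106
  ADD R1, R0  → R1 = 44 + 106 = 150
Final: R1 = 150

150


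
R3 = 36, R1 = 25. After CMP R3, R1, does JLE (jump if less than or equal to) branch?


Trace:
  R3 = 36, R1 = 25
  CMP R3, R1  → compares 36 vs 25
  JLE checks: is 36 less than or equal to 25?
  36 > 25, so condition is false
Branch taken: No

No


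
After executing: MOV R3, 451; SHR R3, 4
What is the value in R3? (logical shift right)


Register state trace:
  MOV R3, 451  → R3 = 451
  SHR R3, 4  → R3 = 451 >> 4 = 451 // 2^4 = 28
Final: R3 = 28

28


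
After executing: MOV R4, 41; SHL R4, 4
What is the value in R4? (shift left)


Register state trace:
  MOV R4, 41  → R4 = 41
  SHL R4, 4  → R4 = 41 << 4 = 41 * 2^4 = 656
Final: R4 = 656

656


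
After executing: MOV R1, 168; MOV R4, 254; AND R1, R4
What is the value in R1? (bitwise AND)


Register state trace:
  MOV R1, 168  → R1 = 168 (0b10101000)
  MOV R4, 254  → R4 = 254 (0b11111110)
  AND R1, R4  → R1 = 168 AND 254 = 168 (0b10101000)
Final: R1 = 168

168


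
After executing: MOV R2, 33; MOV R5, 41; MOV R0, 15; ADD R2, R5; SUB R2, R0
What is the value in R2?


Register state trace:
  MOV R2, 33  → R2 = 33
  MOV R5, 41  → R5 = 41
  MOV R0, 15  → R0 = 15
  ADD R2, R5  → R2 = 33 + 41 = 74
  SUB R2, R0  → R2 = 74 - 15 = 59
Final: R2 = 59

59


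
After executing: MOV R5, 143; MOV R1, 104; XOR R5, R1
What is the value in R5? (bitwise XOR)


Register state trace:
  MOV R5, 143  → R5 = 143 (0b10001111)
  MOV R1, 104  → R1 = 104 (0b01101000)
  XOR R5, R1  → R5 = 143 XOR 104 = 231 (0b11100111)
Final: R5 = 231

231


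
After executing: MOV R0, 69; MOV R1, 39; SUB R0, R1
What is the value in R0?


Register state trace:
  MOV R0, 69  → R0 = 69
  MOV R1, 39  → R1 = 39
  SUB R0, R1  → R0 = 69 - 39 = 30
Final: R0 = 30

30


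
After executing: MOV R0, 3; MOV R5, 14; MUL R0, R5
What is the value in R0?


Register state trace:
  MOV R0, 3  → R0 = 3
  MOV R5, 14  → R5 = 14
  MUL R0, R5  → R0 = 3 * 14 = 42
Final: R0 = 42

42


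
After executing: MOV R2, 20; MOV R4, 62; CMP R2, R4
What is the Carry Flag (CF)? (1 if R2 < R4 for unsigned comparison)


Register state trace:
  MOV R2, 20  → R2 = 20
  MOV R4, 62  → R4 = 62
  CMP R2, R4  → unsigned 20 - 62: borrow occurs
  20 < 62, so CF = 1
CF = 1

1


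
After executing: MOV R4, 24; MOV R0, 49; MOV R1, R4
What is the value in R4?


Register state trace:
  MOV R4, 24  → R4 = 24
  MOV R0, 49  → R0 = 49
  MOV R1, R4  → R1 = 24
Final: R4 = 24

24


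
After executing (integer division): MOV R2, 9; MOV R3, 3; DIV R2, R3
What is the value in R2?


Register state trace:
  MOV R2, 9  → R2 = 9
  MOV R3, 3  → R3 = 3
  DIV R2, R3  → R2 = 9 // 3 = 3
Final: R2 = 3

3


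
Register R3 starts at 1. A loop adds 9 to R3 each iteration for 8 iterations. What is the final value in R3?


Starting value: R3 = 1
  Iter 1: R3 = 1 + 9 = 10
  Iter 2: R3 = 10 + 9 = 19
  Iter 3: R3 = 19 + 9 = 28
  Iter 4: R3 = 28 + 9 = 37
  Iter 5: R3 = 37 + 9 = 46
  Iter 6: R3 = 46 + 9 = 55
  Iter 7: R3 = 55 + 9 = 64
  Iter 8: R3 = 64 + 9 = 73
Final: R3 = 73

73


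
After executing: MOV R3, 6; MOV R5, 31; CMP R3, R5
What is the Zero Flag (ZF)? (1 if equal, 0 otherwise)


Register state trace:
  MOV R3, 6  → R3 = 6
  MOV R5, 31  → R5 = 31
  CMP R3, R5  → computes 6 - 31 = -25
  Result is nonzero, so values are not equal
ZF = 0

0


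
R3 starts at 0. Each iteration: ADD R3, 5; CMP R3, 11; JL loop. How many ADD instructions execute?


Loop trace (R3 starts at 0, target 11, step 5):
  ADD #1: R3 = 0 + 5 = 5  → 5 < 11, loop
  ADD #2: R3 = 5 + 5 = 10  → 10 < 11, loop
  ADD #3: R3 = 10 + 5 = 15  → 15 >= 11, exit
Total ADD instructions: 3

3


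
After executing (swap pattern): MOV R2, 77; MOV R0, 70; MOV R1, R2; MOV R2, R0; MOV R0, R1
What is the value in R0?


Register state trace (swap pattern):
  MOV R2, 77  → R2 = 77
  MOV R0, 70  → R0 = 70
  MOV R1, R2  → R1 = 77  (save R2)
  MOV R2, R0  → R2 = 70  (R2 gets R0's value)
  MOV R0, R1  → R0 = 77  (R0 gets saved value)
Final: R0 = 77

77


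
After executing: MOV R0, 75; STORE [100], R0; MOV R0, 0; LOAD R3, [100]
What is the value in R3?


Register and memory trace:
  MOV R0, 75  → R0 = 75
  STORE [100], R0  → mem[100] = 75
  MOV R0, 0  → R0 = 0
  LOAD R3, [100]  → R3 = mem[100] = 75
Final: R3 = 75

75


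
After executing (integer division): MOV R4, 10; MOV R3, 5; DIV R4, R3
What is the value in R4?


Register state trace:
  MOV R4, 10  → R4 = 10
  MOV R3, 5  → R3 = 5
  DIV R4, R3  → R4 = 10 // 5 = 2
Final: R4 = 2

2


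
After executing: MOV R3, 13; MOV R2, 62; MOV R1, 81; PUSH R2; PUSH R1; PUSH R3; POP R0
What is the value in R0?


Stack trace (top is rightmost):
  MOV R3, 13  → R3 = 13
  MOV R2, 62  → R2 = 62
  MOV R1, 81  → R1 = 81
  PUSH R2  → stack: [62]
  PUSH R1  → stack: [62, 81]
  PUSH R3  → stack: [62, 81, 13]
  POP R0  → R0 = 13, stack: [62, 81]
Final: R0 = 13

13


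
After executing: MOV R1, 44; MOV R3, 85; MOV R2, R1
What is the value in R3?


Register state trace:
  MOV R1, 44  → R1 = 44
  MOV R3, 85  → R3 = 85
  MOV R2, R1  → R2 = 44
Final: R3 = 85

85


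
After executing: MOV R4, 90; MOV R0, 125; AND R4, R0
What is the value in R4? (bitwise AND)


Register state trace:
  MOV R4, 90  → R4 = 90 (0b01011010)
  MOV R0, 125  → R0 = 125 (0b01111101)
  AND R4, R0  → R4 = 90 AND 125 = 88 (0b01011000)
Final: R4 = 88

88


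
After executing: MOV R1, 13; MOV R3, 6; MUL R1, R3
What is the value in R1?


Register state trace:
  MOV R1, 13  → R1 = 13
  MOV R3, 6  → R3 = 6
  MUL R1, R3  → R1 = 13 * 6 = 78
Final: R1 = 78

78


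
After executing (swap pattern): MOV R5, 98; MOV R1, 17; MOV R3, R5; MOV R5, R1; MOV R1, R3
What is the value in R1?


Register state trace (swap pattern):
  MOV R5, 98  → R5 = 98
  MOV R1, 17  → R1 = 17
  MOV R3, R5  → R3 = 98  (save R5)
  MOV R5, R1  → R5 = 17  (R5 gets R1's value)
  MOV R1, R3  → R1 = 98  (R1 gets saved value)
Final: R1 = 98

98


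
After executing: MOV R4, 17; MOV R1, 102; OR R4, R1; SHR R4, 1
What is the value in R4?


Register state trace:
  MOV R4, 17  → R4 = 17 (0b00010001)
  MOV R1, 102  → R1 = 102 (0b01100110)
  OR R4, R1  → R4 = 17 OR 102 = 119 (0b01110111)
  SHR R4, 1  → R4 = 119 >> 1 = 59
Final: R4 = 59

59


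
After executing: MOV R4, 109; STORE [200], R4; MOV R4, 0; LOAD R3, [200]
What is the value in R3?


Register and memory trace:
  MOV R4, 109  → R4 = 109
  STORE [200], R4  → mem[200] = 109
  MOV R4, 0  → R4 = 0
  LOAD R3, [200]  → R3 = mem[200] = 109
Final: R3 = 109

109


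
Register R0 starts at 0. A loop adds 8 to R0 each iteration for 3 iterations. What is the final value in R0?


Starting value: R0 = 0
  Iter 1: R0 = 0 + 8 = 8
  Iter 2: R0 = 8 + 8 = 16
  Iter 3: R0 = 16 + 8 = 24
Final: R0 = 24

24


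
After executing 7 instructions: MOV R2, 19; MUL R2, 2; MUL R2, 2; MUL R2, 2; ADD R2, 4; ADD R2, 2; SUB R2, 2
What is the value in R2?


Register state trace:
  MOV R2, 19  → R2 = 19
  MUL R2, 2  → R2 = 19 * 2 = 38
  MUL R2, 2  → R2 = 38 * 2 = 76
  MUL R2, 2  → R2 = 76 * 2 = 152
  ADD R2, 4  → R2 = 152 + 4 = 156
  ADD R2, 2  → R2 = 156 + 2 = 158
  SUB R2, 2  → R2 = 158 - 2 = 156
Final: R2 = 156

156


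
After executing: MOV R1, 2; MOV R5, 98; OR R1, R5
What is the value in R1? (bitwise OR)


Register state trace:
  MOV R1, 2  → R1 = 2 (0b00000010)
  MOV R5, 98  → R5 = 98 (0b01100010)
  OR R1, R5   → R1 = 2 OR 98 = 98 (0b01100010)
Final: R1 = 98

98


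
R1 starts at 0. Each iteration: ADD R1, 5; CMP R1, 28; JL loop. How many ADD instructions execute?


Loop trace (R1 starts at 0, target 28, step 5):
  ADD #1: R1 = 0 + 5 = 5  → 5 < 28, loop
  ADD #2: R1 = 5 + 5 = 10  → 10 < 28, loop
  ADD #3: R1 = 10 + 5 = 15  → 15 < 28, loop
  ADD #4: R1 = 15 + 5 = 20  → 20 < 28, loop
  ADD #5: R1 = 20 + 5 = 25  → 25 < 28, loop
  ADD #6: R1 = 25 + 5 = 30  → 30 >= 28, exit
Total ADD instructions: 6

6


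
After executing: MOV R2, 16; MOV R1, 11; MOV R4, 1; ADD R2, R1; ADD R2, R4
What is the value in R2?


Register state trace:
  MOV R2, 16  → R2 = 16
  MOV R1, 11  → R1 = 11
  MOV R4, 1  → R4 = 1
  ADD R2, R1  → R2 = 16 + 11 = 27
  ADD R2, R4  → R2 = 27 + 1 = 28
Final: R2 = 28

28


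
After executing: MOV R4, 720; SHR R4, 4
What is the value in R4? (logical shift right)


Register state trace:
  MOV R4, 720  → R4 = 720
  SHR R4, 4  → R4 = 720 >> 4 = 720 // 2^4 = 45
Final: R4 = 45

45


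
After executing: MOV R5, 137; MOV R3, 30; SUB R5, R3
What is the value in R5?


Register state trace:
  MOV R5, 137  → R5 = 137
  MOV R3, 30  → R3 = 30
  SUB R5, R3  → R5 = 137 - 30 = 107
Final: R5 = 107

107


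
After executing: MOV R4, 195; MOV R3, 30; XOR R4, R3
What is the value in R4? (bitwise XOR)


Register state trace:
  MOV R4, 195  → R4 = 195 (0b11000011)
  MOV R3, 30  → R3 = 30 (0b00011110)
  XOR R4, R3  → R4 = 195 XOR 30 = 221 (0b11011101)
Final: R4 = 221

221


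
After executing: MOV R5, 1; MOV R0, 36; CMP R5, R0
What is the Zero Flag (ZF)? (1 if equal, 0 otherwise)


Register state trace:
  MOV R5, 1  → R5 = 1
  MOV R0, 36  → R0 = 36
  CMP R5, R0  → computes 1 - 36 = -35
  Result is nonzero, so values are not equal
ZF = 0

0


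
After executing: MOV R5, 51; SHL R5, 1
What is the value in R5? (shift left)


Register state trace:
  MOV R5, 51  → R5 = 51
  SHL R5, 1  → R5 = 51 << 1 = 51 * 2^1 = 102
Final: R5 = 102

102


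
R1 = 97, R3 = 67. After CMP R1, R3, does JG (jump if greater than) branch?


Trace:
  R1 = 97, R3 = 67
  CMP R1, R3  → compares 97 vs 67
  JG checks: is 97 greater than 67?
  97 > 67, so condition is true
Branch taken: Yes

Yes


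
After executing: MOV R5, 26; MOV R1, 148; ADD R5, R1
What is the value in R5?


Register state trace:
  MOV R5, 26  → R5 = 26
  MOV R1, 148  → R1 = 148
  ADD R5, R1  → R5 = 26 + 148 = 174
Final: R5 = 174

174


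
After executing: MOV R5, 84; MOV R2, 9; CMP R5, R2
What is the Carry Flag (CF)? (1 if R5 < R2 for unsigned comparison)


Register state trace:
  MOV R5, 84  → R5 = 84
  MOV R2, 9  → R2 = 9
  CMP R5, R2  → unsigned 84 - 9: no borrow
  84 >= 9, so CF = 0
CF = 0

0


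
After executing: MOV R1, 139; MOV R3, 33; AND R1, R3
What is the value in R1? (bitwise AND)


Register state trace:
  MOV R1, 139  → R1 = 139 (0b10001011)
  MOV R3, 33  → R3 = 33 (0b00100001)
  AND R1, R3  → R1 = 139 AND 33 = 1 (0b00000001)
Final: R1 = 1

1


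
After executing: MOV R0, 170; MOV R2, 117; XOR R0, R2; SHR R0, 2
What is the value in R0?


Register state trace:
  MOV R0, 170  → R0 = 170 (0b10101010)
  MOV R2, 117  → R2 = 117 (0b01110101)
  XOR R0, R2  → R0 = 170 XOR 117 = 223 (0b11011111)
  SHR R0, 2  → R0 = 223 >> 2 = 55
Final: R0 = 55

55


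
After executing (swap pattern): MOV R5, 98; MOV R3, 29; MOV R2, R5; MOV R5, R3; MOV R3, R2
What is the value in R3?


Register state trace (swap pattern):
  MOV R5, 98  → R5 = 98
  MOV R3, 29  → R3 = 29
  MOV R2, R5  → R2 = 98  (save R5)
  MOV R5, R3  → R5 = 29  (R5 gets R3's value)
  MOV R3, R2  → R3 = 98  (R3 gets saved value)
Final: R3 = 98

98


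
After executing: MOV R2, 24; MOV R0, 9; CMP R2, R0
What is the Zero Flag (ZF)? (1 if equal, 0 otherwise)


Register state trace:
  MOV R2, 24  → R2 = 24
  MOV R0, 9  → R0 = 9
  CMP R2, R0  → computes 24 - 9 = 15
  Result is nonzero, so values are not equal
ZF = 0

0


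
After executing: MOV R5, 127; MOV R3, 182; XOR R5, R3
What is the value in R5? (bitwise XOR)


Register state trace:
  MOV R5, 127  → R5 = 127 (0b01111111)
  MOV R3, 182  → R3 = 182 (0b10110110)
  XOR R5, R3  → R5 = 127 XOR 182 = 201 (0b11001001)
Final: R5 = 201

201


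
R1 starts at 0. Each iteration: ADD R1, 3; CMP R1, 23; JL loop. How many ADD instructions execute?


Loop trace (R1 starts at 0, target 23, step 3):
  ADD #1: R1 = 0 + 3 = 3  → 3 < 23, loop
  ADD #2: R1 = 3 + 3 = 6  → 6 < 23, loop
  ADD #3: R1 = 6 + 3 = 9  → 9 < 23, loop
  ADD #4: R1 = 9 + 3 = 12  → 12 < 23, loop
  ADD #5: R1 = 12 + 3 = 15  → 15 < 23, loop
  ADD #6: R1 = 15 + 3 = 18  → 18 < 23, loop
  ADD #7: R1 = 18 + 3 = 21  → 21 < 23, loop
  ADD #8: R1 = 21 + 3 = 24  → 24 >= 23, exit
Total ADD instructions: 8

8
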